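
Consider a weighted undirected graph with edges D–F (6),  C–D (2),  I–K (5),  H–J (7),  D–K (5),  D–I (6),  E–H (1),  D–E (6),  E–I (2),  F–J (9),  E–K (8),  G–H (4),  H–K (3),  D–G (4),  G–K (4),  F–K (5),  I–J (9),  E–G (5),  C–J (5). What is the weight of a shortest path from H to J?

Some routes from H to J:
H→K→D→C→J: 3 + 5 + 2 + 5 = 15
H→E→I→J: 1 + 2 + 9 = 12
H→J: 7
H→E→D→C→J: 1 + 6 + 2 + 5 = 14
Best route has total 7.

7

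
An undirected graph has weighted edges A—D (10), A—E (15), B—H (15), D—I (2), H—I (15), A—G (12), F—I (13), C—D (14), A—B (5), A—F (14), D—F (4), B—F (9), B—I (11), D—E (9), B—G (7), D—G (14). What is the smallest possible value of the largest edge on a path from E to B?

Comparing a few candidate routes:
E-D-A-B: max(9, 10, 5) = 10
E-D-I-B: max(9, 2, 11) = 11
E-D-F-B: max(9, 4, 9) = 9
Best route has worst link 9.

9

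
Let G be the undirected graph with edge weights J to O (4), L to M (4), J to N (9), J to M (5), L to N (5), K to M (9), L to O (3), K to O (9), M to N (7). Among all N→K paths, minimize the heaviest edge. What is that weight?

A few of the N→K routes:
N -> L -> M -> K: max(5, 4, 9) = 9
N -> L -> O -> J -> M -> K: max(5, 3, 4, 5, 9) = 9
N -> L -> O -> K: max(5, 3, 9) = 9
N -> J -> M -> L -> O -> K: max(9, 5, 4, 3, 9) = 9
N -> L -> M -> J -> O -> K: max(5, 4, 5, 4, 9) = 9
Smallest bottleneck: 9.

9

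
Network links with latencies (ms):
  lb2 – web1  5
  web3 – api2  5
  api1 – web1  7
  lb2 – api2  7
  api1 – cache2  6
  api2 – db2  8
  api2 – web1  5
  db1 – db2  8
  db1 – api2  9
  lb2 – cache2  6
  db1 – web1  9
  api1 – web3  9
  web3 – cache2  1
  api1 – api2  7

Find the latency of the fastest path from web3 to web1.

Comparing a few candidate routes:
web3 → cache2 → lb2 → web1: 1 + 6 + 5 = 12
web3 → cache2 → api1 → web1: 1 + 6 + 7 = 14
web3 → api2 → web1: 5 + 5 = 10
web3 → api1 → web1: 9 + 7 = 16
Best route has total 10 ms.

10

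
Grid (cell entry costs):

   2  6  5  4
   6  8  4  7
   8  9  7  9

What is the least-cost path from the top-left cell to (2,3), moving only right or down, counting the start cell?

Take (0,0) -> (0,1) -> (0,2) -> (0,3) -> (1,3) -> (2,3) for a total of 2 + 6 + 5 + 4 + 7 + 9 = 33.

33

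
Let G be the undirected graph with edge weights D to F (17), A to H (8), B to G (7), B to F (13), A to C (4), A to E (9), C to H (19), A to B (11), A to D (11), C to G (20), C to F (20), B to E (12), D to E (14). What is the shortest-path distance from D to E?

Some routes from D to E:
D-A-B-E: 11 + 11 + 12 = 34
D-E: 14
D-A-E: 11 + 9 = 20
Best route has total 14.

14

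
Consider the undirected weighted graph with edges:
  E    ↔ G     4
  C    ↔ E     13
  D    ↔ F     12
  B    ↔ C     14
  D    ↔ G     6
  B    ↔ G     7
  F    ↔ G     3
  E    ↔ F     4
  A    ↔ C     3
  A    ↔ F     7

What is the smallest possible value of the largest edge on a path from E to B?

7

Comparing a few candidate routes:
E → C → A → F → G → B: max(13, 3, 7, 3, 7) = 13
E → C → A → F → D → G → B: max(13, 3, 7, 12, 6, 7) = 13
E → F → G → B: max(4, 3, 7) = 7
E → G → B: max(4, 7) = 7
E → C → B: max(13, 14) = 14
E → F → D → G → B: max(4, 12, 6, 7) = 12
Best route has worst link 7.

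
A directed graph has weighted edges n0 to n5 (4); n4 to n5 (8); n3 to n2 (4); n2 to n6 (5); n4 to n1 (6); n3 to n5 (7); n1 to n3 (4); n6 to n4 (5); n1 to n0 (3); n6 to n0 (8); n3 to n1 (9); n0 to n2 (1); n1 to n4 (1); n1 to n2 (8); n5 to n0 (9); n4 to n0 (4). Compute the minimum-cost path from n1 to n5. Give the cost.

7

A few of the n1→n5 routes:
n1 → n4 → n0 → n5: 1 + 4 + 4 = 9
n1 → n3 → n5: 4 + 7 = 11
n1 → n0 → n5: 3 + 4 = 7
n1 → n4 → n5: 1 + 8 = 9
n1 → n0 → n2 → n6 → n4 → n5: 3 + 1 + 5 + 5 + 8 = 22
Best route has total 7.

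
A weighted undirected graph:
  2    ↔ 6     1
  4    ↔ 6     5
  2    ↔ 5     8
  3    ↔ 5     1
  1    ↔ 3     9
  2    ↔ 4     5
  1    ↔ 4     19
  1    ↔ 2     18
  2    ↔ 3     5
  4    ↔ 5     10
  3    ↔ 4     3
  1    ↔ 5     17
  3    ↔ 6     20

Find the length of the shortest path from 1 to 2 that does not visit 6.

14

A few of the 1→2 routes:
1 -> 2: 18
1 -> 3 -> 5 -> 2: 9 + 1 + 8 = 18
1 -> 3 -> 4 -> 2: 9 + 3 + 5 = 17
1 -> 3 -> 2: 9 + 5 = 14
Shortest: 14.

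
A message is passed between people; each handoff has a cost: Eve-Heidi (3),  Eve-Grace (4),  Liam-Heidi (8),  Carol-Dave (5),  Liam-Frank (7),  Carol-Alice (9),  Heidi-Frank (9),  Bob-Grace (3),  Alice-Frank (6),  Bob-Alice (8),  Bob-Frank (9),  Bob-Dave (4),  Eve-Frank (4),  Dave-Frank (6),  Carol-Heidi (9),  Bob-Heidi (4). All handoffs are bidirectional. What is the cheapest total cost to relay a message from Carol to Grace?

12

Comparing a few candidate routes:
Carol -> Dave -> Bob -> Grace: 5 + 4 + 3 = 12
Carol -> Dave -> Bob -> Heidi -> Eve -> Grace: 5 + 4 + 4 + 3 + 4 = 20
Carol -> Heidi -> Bob -> Grace: 9 + 4 + 3 = 16
Carol -> Dave -> Frank -> Eve -> Grace: 5 + 6 + 4 + 4 = 19
Carol -> Heidi -> Eve -> Grace: 9 + 3 + 4 = 16
Carol -> Alice -> Bob -> Grace: 9 + 8 + 3 = 20
Best route has total 12.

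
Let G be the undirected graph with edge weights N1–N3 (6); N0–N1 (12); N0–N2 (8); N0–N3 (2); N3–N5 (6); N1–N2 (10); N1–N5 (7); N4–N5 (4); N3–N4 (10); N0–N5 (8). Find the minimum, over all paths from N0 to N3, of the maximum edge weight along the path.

2

Some routes from N0 to N3:
N0 → N2 → N1 → N3: max(8, 10, 6) = 10
N0 → N5 → N1 → N3: max(8, 7, 6) = 8
N0 → N2 → N1 → N5 → N4 → N3: max(8, 10, 7, 4, 10) = 10
N0 → N3: max(2) = 2
N0 → N5 → N3: max(8, 6) = 8
N0 → N2 → N1 → N5 → N3: max(8, 10, 7, 6) = 10
Best route has worst link 2.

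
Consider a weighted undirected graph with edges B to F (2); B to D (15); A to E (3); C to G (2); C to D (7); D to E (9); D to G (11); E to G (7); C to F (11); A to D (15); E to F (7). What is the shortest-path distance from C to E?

9

Comparing a few candidate routes:
C → D → E: 7 + 9 = 16
C → G → E: 2 + 7 = 9
C → F → E: 11 + 7 = 18
Best route has total 9.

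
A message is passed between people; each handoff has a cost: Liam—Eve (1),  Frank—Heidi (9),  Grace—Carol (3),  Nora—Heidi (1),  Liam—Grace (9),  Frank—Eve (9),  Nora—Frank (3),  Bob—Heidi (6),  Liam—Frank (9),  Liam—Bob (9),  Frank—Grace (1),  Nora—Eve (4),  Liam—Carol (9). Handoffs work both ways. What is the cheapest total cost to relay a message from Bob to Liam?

9

A few of the Bob→Liam routes:
Bob -> Heidi -> Nora -> Frank -> Liam: 6 + 1 + 3 + 9 = 19
Bob -> Liam: 9
Bob -> Heidi -> Nora -> Eve -> Liam: 6 + 1 + 4 + 1 = 12
Best route has total 9.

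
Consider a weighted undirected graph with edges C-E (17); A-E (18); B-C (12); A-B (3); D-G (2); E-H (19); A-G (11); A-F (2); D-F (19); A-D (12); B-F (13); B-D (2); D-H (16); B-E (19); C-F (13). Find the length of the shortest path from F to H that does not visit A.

31

Some routes from F to H avoiding A:
F - C - B - D - H: 13 + 12 + 2 + 16 = 43
F - C - E - H: 13 + 17 + 19 = 49
F - B - D - H: 13 + 2 + 16 = 31
F - B - E - H: 13 + 19 + 19 = 51
F - D - B - E - H: 19 + 2 + 19 + 19 = 59
F - D - H: 19 + 16 = 35
Shortest: 31.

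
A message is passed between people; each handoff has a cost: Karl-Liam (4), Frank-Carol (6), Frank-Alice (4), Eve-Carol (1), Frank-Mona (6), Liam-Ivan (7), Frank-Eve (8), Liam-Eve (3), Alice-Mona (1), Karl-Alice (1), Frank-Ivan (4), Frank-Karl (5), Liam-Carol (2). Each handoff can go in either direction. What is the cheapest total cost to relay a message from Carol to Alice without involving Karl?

Comparing a few candidate routes:
Carol→Eve→Frank→Alice: 1 + 8 + 4 = 13
Carol→Frank→Mona→Alice: 6 + 6 + 1 = 13
Carol→Frank→Alice: 6 + 4 = 10
Best route has total 10.

10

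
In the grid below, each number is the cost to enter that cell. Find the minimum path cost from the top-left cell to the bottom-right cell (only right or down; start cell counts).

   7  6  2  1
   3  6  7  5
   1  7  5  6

27

Best path: [0,0] -> [0,1] -> [0,2] -> [0,3] -> [1,3] -> [2,3]
Cost: 7 + 6 + 2 + 1 + 5 + 6 = 27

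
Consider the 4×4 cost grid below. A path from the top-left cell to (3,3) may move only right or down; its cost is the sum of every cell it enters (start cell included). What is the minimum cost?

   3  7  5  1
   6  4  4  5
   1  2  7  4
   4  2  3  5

22

Path (0,0)→(1,0)→(2,0)→(2,1)→(3,1)→(3,2)→(3,3): 3 + 6 + 1 + 2 + 2 + 3 + 5 = 22.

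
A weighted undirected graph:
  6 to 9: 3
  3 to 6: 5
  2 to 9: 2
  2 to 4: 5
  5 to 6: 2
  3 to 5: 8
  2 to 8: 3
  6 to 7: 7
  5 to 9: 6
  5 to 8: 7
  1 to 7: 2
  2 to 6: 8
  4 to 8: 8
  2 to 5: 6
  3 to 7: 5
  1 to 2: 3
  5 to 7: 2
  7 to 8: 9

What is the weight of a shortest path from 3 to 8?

Some routes from 3 to 8:
3→6→5→8: 5 + 2 + 7 = 14
3→7→8: 5 + 9 = 14
3→7→1→2→8: 5 + 2 + 3 + 3 = 13
3→7→5→8: 5 + 2 + 7 = 14
3→6→9→2→8: 5 + 3 + 2 + 3 = 13
Shortest: 13.

13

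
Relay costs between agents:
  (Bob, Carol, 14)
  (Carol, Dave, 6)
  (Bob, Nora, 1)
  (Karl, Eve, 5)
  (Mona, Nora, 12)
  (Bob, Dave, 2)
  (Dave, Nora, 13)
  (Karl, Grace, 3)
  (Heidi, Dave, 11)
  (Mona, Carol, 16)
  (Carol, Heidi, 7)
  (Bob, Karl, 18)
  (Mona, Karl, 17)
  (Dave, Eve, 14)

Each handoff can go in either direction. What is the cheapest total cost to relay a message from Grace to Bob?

21

Checking several routes:
Grace-Karl-Eve-Dave-Carol-Bob: 3 + 5 + 14 + 6 + 14 = 42
Grace-Karl-Mona-Carol-Dave-Bob: 3 + 17 + 16 + 6 + 2 = 44
Grace-Karl-Eve-Dave-Bob: 3 + 5 + 14 + 2 = 24
Grace-Karl-Eve-Dave-Nora-Bob: 3 + 5 + 14 + 13 + 1 = 36
Grace-Karl-Bob: 3 + 18 = 21
Grace-Karl-Mona-Nora-Bob: 3 + 17 + 12 + 1 = 33
Best route has total 21.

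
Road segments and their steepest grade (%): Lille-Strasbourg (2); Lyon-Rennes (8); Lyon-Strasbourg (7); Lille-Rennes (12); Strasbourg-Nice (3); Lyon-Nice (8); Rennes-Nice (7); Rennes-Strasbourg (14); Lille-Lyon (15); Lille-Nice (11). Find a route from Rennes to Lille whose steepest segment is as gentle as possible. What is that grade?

Checking several routes:
Rennes → Lyon → Strasbourg → Lille: max(8, 7, 2) = 8
Rennes → Lyon → Nice → Strasbourg → Lille: max(8, 8, 3, 2) = 8
Rennes → Nice → Strasbourg → Lille: max(7, 3, 2) = 7
Rennes → Nice → Lyon → Strasbourg → Lille: max(7, 8, 7, 2) = 8
Smallest bottleneck: 7%.

7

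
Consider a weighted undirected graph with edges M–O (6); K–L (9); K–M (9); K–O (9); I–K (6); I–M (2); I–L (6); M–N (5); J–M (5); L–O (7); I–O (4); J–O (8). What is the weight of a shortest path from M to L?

8

Comparing a few candidate routes:
M -> I -> O -> L: 2 + 4 + 7 = 13
M -> O -> I -> L: 6 + 4 + 6 = 16
M -> I -> L: 2 + 6 = 8
M -> O -> L: 6 + 7 = 13
Best route has total 8.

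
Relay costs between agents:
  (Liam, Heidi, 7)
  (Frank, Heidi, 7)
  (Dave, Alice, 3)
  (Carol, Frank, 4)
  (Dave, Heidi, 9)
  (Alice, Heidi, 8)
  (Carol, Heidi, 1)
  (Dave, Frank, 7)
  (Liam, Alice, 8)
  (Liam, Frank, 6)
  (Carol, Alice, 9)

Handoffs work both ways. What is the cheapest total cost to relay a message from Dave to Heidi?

Checking several routes:
Dave -> Alice -> Heidi: 3 + 8 = 11
Dave -> Frank -> Carol -> Heidi: 7 + 4 + 1 = 12
Dave -> Heidi: 9
Best route has total 9.

9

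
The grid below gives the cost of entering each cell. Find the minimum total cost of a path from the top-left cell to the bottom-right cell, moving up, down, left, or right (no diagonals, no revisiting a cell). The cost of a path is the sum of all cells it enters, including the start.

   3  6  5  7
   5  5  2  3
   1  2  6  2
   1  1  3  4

18

Path (0,0) (1,0) (2,0) (3,0) (3,1) (3,2) (3,3): 3 + 5 + 1 + 1 + 1 + 3 + 4 = 18.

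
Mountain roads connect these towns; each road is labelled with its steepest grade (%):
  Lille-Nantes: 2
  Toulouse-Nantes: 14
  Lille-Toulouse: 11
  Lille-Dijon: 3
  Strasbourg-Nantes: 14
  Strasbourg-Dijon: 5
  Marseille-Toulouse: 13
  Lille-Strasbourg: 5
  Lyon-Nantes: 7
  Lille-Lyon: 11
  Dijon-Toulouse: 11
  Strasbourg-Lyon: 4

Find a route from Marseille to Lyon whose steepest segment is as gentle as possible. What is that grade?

Some routes from Marseille to Lyon:
Marseille - Toulouse - Dijon - Lille - Nantes - Lyon: max(13, 11, 3, 2, 7) = 13
Marseille - Toulouse - Lille - Nantes - Lyon: max(13, 11, 2, 7) = 13
Marseille - Toulouse - Dijon - Lille - Lyon: max(13, 11, 3, 11) = 13
Marseille - Toulouse - Lille - Dijon - Strasbourg - Lyon: max(13, 11, 3, 5, 4) = 13
Marseille - Toulouse - Lille - Strasbourg - Lyon: max(13, 11, 5, 4) = 13
Marseille - Toulouse - Lille - Lyon: max(13, 11, 11) = 13
The minimum achievable maximum is 13%.

13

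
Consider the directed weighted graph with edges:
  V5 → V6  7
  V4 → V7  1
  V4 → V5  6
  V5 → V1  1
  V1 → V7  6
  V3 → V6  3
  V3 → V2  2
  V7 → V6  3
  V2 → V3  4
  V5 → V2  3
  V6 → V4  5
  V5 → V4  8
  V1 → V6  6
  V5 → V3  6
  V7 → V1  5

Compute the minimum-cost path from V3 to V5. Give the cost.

Routes from V3 to V5:
V3 - V6 - V4 - V5: 3 + 5 + 6 = 14
Shortest: 14.

14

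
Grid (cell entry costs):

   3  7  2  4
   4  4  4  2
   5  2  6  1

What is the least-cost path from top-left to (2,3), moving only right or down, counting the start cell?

Best path: [0,0] [1,0] [1,1] [1,2] [1,3] [2,3]
Cost: 3 + 4 + 4 + 4 + 2 + 1 = 18
(Top row then right column would cost 19.)

18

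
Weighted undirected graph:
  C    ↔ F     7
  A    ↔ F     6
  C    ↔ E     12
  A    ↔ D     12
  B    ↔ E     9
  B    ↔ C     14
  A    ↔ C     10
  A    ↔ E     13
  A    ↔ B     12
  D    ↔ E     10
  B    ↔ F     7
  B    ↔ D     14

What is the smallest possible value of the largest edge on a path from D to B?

10

Checking several routes:
D -> A -> C -> F -> B: max(12, 10, 7, 7) = 12
D -> A -> C -> E -> B: max(12, 10, 12, 9) = 12
D -> E -> B: max(10, 9) = 10
D -> A -> F -> B: max(12, 6, 7) = 12
Smallest bottleneck: 10.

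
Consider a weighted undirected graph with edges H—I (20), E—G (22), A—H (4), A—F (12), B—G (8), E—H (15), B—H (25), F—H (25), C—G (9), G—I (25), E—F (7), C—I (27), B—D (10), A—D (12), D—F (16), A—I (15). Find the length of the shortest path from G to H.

Some routes from G to H:
G→B→D→A→H: 8 + 10 + 12 + 4 = 34
G→B→H: 8 + 25 = 33
G→E→H: 22 + 15 = 37
G→I→A→H: 25 + 15 + 4 = 44
Best route has total 33.

33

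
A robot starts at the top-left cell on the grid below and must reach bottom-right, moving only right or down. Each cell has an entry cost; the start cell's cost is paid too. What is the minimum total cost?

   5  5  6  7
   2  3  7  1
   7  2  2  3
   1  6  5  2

19

Cheapest: [0,0] → [1,0] → [1,1] → [2,1] → [2,2] → [2,3] → [3,3]
  5 + 2 + 3 + 2 + 2 + 3 + 2 = 19
(Top row then right column would cost 29.)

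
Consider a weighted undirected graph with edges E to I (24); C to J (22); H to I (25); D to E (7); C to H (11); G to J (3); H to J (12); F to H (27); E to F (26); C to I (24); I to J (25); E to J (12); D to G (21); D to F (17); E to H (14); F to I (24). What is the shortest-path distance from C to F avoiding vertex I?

38

Checking several routes:
C - H - F: 11 + 27 = 38
C - H - E - F: 11 + 14 + 26 = 51
C - H - E - D - F: 11 + 14 + 7 + 17 = 49
C - J - E - D - F: 22 + 12 + 7 + 17 = 58
Best route has total 38.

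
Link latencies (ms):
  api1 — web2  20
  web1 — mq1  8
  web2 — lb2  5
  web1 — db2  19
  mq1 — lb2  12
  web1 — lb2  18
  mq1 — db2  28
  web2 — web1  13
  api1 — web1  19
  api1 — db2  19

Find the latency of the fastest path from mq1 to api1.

Checking several routes:
mq1→web1→web2→api1: 8 + 13 + 20 = 41
mq1→web1→api1: 8 + 19 = 27
mq1→lb2→web2→web1→api1: 12 + 5 + 13 + 19 = 49
mq1→lb2→web2→api1: 12 + 5 + 20 = 37
mq1→web1→db2→api1: 8 + 19 + 19 = 46
mq1→db2→api1: 28 + 19 = 47
The minimum is 27 ms.

27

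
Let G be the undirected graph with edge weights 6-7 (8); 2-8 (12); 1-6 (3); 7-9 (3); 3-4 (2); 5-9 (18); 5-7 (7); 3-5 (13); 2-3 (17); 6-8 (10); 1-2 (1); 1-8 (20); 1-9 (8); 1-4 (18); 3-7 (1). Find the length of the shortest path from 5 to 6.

15

Comparing a few candidate routes:
5-7-3-2-1-6: 7 + 1 + 17 + 1 + 3 = 29
5-3-7-9-1-6: 13 + 1 + 3 + 8 + 3 = 28
5-3-7-6: 13 + 1 + 8 = 22
5-7-9-1-6: 7 + 3 + 8 + 3 = 21
5-7-6: 7 + 8 = 15
Best route has total 15.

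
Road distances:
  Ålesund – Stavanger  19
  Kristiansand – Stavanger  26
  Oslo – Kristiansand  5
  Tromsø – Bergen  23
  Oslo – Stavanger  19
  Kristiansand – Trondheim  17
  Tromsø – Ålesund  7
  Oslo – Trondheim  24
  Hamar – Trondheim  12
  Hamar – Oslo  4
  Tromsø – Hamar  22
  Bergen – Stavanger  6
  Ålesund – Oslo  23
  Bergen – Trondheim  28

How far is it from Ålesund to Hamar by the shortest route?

A few of the Ålesund→Hamar routes:
Ålesund → Stavanger → Kristiansand → Oslo → Hamar: 19 + 26 + 5 + 4 = 54
Ålesund → Oslo → Hamar: 23 + 4 = 27
Ålesund → Stavanger → Oslo → Hamar: 19 + 19 + 4 = 42
Ålesund → Oslo → Kristiansand → Trondheim → Hamar: 23 + 5 + 17 + 12 = 57
Ålesund → Tromsø → Hamar: 7 + 22 = 29
Ålesund → Oslo → Trondheim → Hamar: 23 + 24 + 12 = 59
Shortest: 27.

27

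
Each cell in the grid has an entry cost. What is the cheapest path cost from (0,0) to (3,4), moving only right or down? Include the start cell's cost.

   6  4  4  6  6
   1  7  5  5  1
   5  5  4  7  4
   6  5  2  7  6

One optimal route is r0c0→r0c1→r0c2→r1c2→r1c3→r1c4→r2c4→r3c4.
Its cost is 6 + 4 + 4 + 5 + 5 + 1 + 4 + 6 = 35.

35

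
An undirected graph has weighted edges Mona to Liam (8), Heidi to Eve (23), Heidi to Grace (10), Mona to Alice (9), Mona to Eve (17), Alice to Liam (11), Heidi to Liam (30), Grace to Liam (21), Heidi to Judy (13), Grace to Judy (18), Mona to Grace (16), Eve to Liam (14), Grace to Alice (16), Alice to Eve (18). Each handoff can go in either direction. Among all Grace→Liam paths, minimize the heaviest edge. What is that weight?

16

A few of the Grace→Liam routes:
Grace → Alice → Liam: max(16, 11) = 16
Grace → Mona → Liam: max(16, 8) = 16
Grace → Alice → Mona → Liam: max(16, 9, 8) = 16
Smallest bottleneck: 16.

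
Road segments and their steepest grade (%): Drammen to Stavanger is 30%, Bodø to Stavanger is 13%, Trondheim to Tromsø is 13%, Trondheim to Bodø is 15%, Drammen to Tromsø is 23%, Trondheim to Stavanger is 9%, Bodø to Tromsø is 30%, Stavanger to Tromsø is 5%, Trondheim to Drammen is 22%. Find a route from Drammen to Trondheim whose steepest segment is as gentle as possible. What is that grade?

22

Comparing a few candidate routes:
Drammen → Tromsø → Trondheim: max(23, 13) = 23
Drammen → Stavanger → Bodø → Trondheim: max(30, 13, 15) = 30
Drammen → Tromsø → Stavanger → Bodø → Trondheim: max(23, 5, 13, 15) = 23
Drammen → Trondheim: max(22) = 22
Drammen → Tromsø → Stavanger → Trondheim: max(23, 5, 9) = 23
Drammen → Stavanger → Bodø → Tromsø → Trondheim: max(30, 13, 30, 13) = 30
Best route has worst link 22%.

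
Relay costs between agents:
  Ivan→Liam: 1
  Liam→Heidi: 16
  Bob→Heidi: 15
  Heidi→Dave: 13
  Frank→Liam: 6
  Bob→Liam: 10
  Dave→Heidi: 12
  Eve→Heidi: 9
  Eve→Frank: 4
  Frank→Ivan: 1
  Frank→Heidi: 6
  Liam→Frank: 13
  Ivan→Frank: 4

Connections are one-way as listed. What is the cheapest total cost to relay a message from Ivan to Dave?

Paths from Ivan to Dave:
Ivan -> Frank -> Heidi -> Dave: 4 + 6 + 13 = 23
Ivan -> Liam -> Frank -> Heidi -> Dave: 1 + 13 + 6 + 13 = 33
Ivan -> Liam -> Heidi -> Dave: 1 + 16 + 13 = 30
Ivan -> Frank -> Liam -> Heidi -> Dave: 4 + 6 + 16 + 13 = 39
Shortest: 23.

23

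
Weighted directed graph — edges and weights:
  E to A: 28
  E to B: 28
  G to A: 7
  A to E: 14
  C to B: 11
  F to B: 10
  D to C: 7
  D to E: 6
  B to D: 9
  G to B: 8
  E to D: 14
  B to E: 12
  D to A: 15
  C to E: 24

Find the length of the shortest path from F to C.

26

Routes from F to C:
F -> B -> E -> D -> C: 10 + 12 + 14 + 7 = 43
F -> B -> D -> C: 10 + 9 + 7 = 26
Shortest: 26.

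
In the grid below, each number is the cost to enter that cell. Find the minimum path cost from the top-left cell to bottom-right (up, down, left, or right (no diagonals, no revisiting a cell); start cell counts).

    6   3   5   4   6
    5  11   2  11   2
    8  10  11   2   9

35

One optimal route is [0,0]→[0,1]→[0,2]→[0,3]→[0,4]→[1,4]→[2,4].
Its cost is 6 + 3 + 5 + 4 + 6 + 2 + 9 = 35.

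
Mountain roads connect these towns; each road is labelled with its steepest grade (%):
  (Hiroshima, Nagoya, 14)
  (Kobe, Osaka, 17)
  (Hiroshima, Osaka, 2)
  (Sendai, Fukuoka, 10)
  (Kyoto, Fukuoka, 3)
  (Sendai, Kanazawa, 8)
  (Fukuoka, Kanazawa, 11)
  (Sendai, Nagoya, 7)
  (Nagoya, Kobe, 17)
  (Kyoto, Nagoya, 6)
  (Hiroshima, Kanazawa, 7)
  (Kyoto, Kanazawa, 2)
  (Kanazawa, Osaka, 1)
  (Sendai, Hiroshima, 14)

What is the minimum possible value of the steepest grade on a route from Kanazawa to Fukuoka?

3

A few of the Kanazawa→Fukuoka routes:
Kanazawa → Sendai → Nagoya → Kyoto → Fukuoka: max(8, 7, 6, 3) = 8
Kanazawa → Fukuoka: max(11) = 11
Kanazawa → Hiroshima → Nagoya → Kyoto → Fukuoka: max(7, 14, 6, 3) = 14
Kanazawa → Kyoto → Fukuoka: max(2, 3) = 3
Kanazawa → Sendai → Fukuoka: max(8, 10) = 10
Kanazawa → Kyoto → Nagoya → Sendai → Fukuoka: max(2, 6, 7, 10) = 10
The minimum achievable maximum is 3%.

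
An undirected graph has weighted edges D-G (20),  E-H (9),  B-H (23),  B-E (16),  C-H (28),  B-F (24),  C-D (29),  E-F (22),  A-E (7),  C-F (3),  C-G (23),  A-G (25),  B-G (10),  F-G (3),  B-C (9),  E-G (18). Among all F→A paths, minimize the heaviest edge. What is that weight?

16

Some routes from F to A:
F - C - B - G - E - A: max(3, 9, 10, 18, 7) = 18
F - G - E - A: max(3, 18, 7) = 18
F - G - B - E - A: max(3, 10, 16, 7) = 16
F - C - B - E - A: max(3, 9, 16, 7) = 16
Best route has worst link 16.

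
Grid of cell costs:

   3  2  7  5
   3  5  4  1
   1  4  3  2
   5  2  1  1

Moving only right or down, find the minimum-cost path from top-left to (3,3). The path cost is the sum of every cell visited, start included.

Best path: (0,0) (1,0) (2,0) (2,1) (3,1) (3,2) (3,3)
Cost: 3 + 3 + 1 + 4 + 2 + 1 + 1 = 15
(Top row then right column would cost 21.)

15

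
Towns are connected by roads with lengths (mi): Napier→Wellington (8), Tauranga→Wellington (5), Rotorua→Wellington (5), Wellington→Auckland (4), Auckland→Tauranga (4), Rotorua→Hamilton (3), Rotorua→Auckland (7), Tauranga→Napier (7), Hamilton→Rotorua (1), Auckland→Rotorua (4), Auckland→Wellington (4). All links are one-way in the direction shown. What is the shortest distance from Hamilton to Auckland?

8

Paths from Hamilton to Auckland:
Hamilton→Rotorua→Wellington→Auckland: 1 + 5 + 4 = 10
Hamilton→Rotorua→Auckland: 1 + 7 = 8
Best route has total 8 mi.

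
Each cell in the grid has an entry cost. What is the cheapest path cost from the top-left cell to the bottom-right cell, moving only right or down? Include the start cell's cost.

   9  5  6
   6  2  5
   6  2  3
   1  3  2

Cheapest: [0,0]→[0,1]→[1,1]→[2,1]→[2,2]→[3,2]
  9 + 5 + 2 + 2 + 3 + 2 = 23
For comparison, the top-then-right route costs 30.

23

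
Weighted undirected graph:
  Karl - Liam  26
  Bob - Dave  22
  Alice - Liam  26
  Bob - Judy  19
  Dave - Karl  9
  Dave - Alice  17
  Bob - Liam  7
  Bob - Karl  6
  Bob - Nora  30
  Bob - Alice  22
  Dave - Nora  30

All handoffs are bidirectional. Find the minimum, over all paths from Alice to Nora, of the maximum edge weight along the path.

30

A few of the Alice→Nora routes:
Alice → Dave → Karl → Liam → Bob → Nora: max(17, 9, 26, 7, 30) = 30
Alice → Dave → Bob → Nora: max(17, 22, 30) = 30
Alice → Dave → Nora: max(17, 30) = 30
Alice → Dave → Karl → Bob → Nora: max(17, 9, 6, 30) = 30
The minimum achievable maximum is 30.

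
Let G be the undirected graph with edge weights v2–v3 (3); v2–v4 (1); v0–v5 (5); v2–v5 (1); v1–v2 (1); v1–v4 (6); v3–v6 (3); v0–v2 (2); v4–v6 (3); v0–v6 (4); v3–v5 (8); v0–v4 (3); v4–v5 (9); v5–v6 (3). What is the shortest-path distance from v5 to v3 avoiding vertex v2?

Comparing a few candidate routes:
v5 → v0 → v6 → v3: 5 + 4 + 3 = 12
v5 → v6 → v3: 3 + 3 = 6
v5 → v3: 8
The minimum is 6.

6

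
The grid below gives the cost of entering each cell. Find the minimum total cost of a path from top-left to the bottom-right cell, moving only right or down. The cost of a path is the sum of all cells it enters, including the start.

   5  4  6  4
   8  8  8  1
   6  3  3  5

25

One optimal route is (0,0) -> (0,1) -> (0,2) -> (0,3) -> (1,3) -> (2,3).
Its cost is 5 + 4 + 6 + 4 + 1 + 5 = 25.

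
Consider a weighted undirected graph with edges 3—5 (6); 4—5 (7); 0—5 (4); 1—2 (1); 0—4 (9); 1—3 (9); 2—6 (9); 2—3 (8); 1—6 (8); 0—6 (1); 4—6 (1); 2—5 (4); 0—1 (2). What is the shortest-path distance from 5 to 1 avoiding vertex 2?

6

A few of the 5→1 routes:
5-0-1: 4 + 2 = 6
5-3-1: 6 + 9 = 15
5-0-6-1: 4 + 1 + 8 = 13
5-4-6-0-1: 7 + 1 + 1 + 2 = 11
The minimum is 6.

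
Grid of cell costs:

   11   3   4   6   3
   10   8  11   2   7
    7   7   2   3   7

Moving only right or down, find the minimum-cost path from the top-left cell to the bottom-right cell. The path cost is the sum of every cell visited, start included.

36

Best path: r0c0 → r0c1 → r0c2 → r0c3 → r1c3 → r2c3 → r2c4
Cost: 11 + 3 + 4 + 6 + 2 + 3 + 7 = 36
For comparison, the top-then-right route costs 41.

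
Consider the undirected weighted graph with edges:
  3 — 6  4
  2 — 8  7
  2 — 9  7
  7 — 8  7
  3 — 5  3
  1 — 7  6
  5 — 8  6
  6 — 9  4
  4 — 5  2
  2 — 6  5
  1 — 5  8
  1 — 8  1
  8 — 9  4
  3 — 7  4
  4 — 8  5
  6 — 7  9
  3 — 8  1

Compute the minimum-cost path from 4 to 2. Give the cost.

Checking several routes:
4→5→8→2: 2 + 6 + 7 = 15
4→8→9→2: 5 + 4 + 7 = 16
4→8→3→6→2: 5 + 1 + 4 + 5 = 15
4→8→2: 5 + 7 = 12
4→5→3→6→2: 2 + 3 + 4 + 5 = 14
4→5→3→8→2: 2 + 3 + 1 + 7 = 13
Shortest: 12.

12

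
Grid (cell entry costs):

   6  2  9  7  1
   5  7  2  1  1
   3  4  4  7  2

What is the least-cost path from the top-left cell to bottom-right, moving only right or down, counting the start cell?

Path (0,0)→(0,1)→(1,1)→(1,2)→(1,3)→(1,4)→(2,4): 6 + 2 + 7 + 2 + 1 + 1 + 2 = 21.

21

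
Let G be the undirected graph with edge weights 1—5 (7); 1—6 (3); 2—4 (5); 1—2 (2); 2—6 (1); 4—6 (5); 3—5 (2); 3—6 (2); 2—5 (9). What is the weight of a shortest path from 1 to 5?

Checking several routes:
1 → 2 → 4 → 6 → 3 → 5: 2 + 5 + 5 + 2 + 2 = 16
1 → 5: 7
1 → 6 → 2 → 5: 3 + 1 + 9 = 13
1 → 6 → 3 → 5: 3 + 2 + 2 = 7
1 → 2 → 6 → 3 → 5: 2 + 1 + 2 + 2 = 7
1 → 2 → 5: 2 + 9 = 11
Best route has total 7.

7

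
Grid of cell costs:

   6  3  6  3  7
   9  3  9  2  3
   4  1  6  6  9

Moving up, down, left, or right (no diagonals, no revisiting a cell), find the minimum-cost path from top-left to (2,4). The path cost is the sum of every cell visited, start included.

Path r0c0 → r0c1 → r0c2 → r0c3 → r1c3 → r1c4 → r2c4: 6 + 3 + 6 + 3 + 2 + 3 + 9 = 32.

32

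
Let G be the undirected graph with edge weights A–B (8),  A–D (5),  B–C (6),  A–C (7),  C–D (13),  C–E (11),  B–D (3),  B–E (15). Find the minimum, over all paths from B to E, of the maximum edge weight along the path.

11

Candidate routes:
B→A→D→C→E: max(8, 5, 13, 11) = 13
B→E: max(15) = 15
B→D→A→C→E: max(3, 5, 7, 11) = 11
B→D→C→E: max(3, 13, 11) = 13
B→A→C→E: max(8, 7, 11) = 11
B→C→E: max(6, 11) = 11
The minimum achievable maximum is 11.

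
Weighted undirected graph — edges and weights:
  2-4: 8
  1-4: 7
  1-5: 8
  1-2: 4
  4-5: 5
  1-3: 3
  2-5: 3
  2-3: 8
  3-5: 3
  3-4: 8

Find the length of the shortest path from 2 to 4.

8

A few of the 2→4 routes:
2→1→3→4: 4 + 3 + 8 = 15
2→5→4: 3 + 5 = 8
2→1→3→5→4: 4 + 3 + 3 + 5 = 15
2→4: 8
2→1→4: 4 + 7 = 11
2→5→3→4: 3 + 3 + 8 = 14
Best route has total 8.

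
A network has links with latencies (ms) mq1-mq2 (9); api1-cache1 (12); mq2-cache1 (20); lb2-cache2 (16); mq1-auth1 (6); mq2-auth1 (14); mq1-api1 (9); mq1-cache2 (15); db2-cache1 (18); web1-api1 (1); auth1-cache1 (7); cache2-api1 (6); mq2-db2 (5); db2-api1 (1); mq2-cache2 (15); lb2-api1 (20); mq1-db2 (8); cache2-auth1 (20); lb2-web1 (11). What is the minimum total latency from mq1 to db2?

8

Some routes from mq1 to db2:
mq1 → mq2 → db2: 9 + 5 = 14
mq1 → db2: 8
mq1 → api1 → db2: 9 + 1 = 10
Shortest: 8 ms.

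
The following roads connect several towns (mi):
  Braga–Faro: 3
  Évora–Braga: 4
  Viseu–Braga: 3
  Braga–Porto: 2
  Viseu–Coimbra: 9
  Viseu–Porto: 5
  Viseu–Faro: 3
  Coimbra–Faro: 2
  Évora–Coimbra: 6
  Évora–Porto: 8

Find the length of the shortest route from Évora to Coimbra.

Some routes from Évora to Coimbra:
Évora-Braga-Faro-Coimbra: 4 + 3 + 2 = 9
Évora-Braga-Viseu-Coimbra: 4 + 3 + 9 = 16
Évora-Porto-Braga-Faro-Coimbra: 8 + 2 + 3 + 2 = 15
Évora-Coimbra: 6
Évora-Braga-Viseu-Faro-Coimbra: 4 + 3 + 3 + 2 = 12
Best route has total 6 mi.

6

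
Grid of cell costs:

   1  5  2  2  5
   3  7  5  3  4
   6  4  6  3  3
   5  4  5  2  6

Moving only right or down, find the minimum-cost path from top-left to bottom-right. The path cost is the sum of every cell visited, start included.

24

Path [0,0] → [0,1] → [0,2] → [0,3] → [1,3] → [2,3] → [3,3] → [3,4]: 1 + 5 + 2 + 2 + 3 + 3 + 2 + 6 = 24.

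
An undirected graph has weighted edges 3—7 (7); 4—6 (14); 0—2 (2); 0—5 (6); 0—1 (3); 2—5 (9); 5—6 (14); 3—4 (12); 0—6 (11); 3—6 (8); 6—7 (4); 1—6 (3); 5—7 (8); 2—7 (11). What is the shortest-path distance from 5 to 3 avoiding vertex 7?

20

Comparing a few candidate routes:
5→0→6→3: 6 + 11 + 8 = 25
5→6→3: 14 + 8 = 22
5→0→1→6→3: 6 + 3 + 3 + 8 = 20
Best route has total 20.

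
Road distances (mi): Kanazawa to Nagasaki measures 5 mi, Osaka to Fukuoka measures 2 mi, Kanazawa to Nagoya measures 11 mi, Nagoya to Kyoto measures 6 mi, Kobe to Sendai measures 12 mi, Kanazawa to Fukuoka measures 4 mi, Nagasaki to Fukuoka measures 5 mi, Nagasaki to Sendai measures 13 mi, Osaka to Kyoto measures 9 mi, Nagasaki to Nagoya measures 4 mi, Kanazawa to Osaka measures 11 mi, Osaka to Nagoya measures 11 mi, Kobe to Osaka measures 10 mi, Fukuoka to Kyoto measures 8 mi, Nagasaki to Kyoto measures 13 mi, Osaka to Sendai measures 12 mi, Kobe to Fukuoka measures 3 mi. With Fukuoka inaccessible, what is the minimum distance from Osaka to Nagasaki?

15

A few of the Osaka→Nagasaki routes:
Osaka -> Kyoto -> Nagoya -> Nagasaki: 9 + 6 + 4 = 19
Osaka -> Kanazawa -> Nagasaki: 11 + 5 = 16
Osaka -> Sendai -> Nagasaki: 12 + 13 = 25
Osaka -> Kyoto -> Nagasaki: 9 + 13 = 22
Osaka -> Nagoya -> Nagasaki: 11 + 4 = 15
Shortest: 15 mi.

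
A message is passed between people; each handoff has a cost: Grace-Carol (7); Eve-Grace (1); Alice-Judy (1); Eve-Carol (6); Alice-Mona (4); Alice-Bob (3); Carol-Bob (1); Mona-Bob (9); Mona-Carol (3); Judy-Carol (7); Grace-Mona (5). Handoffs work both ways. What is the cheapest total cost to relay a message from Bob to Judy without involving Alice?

8

Routes from Bob to Judy avoiding Alice:
Bob→Mona→Grace→Eve→Carol→Judy: 9 + 5 + 1 + 6 + 7 = 28
Bob→Carol→Judy: 1 + 7 = 8
Bob→Mona→Carol→Judy: 9 + 3 + 7 = 19
Bob→Mona→Grace→Carol→Judy: 9 + 5 + 7 + 7 = 28
Shortest: 8.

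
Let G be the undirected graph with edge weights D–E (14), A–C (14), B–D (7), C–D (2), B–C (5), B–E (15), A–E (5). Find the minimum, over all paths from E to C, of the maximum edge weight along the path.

Paths from E to C:
E→B→D→C: max(15, 7, 2) = 15
E→B→C: max(15, 5) = 15
E→D→C: max(14, 2) = 14
E→D→B→C: max(14, 7, 5) = 14
E→A→C: max(5, 14) = 14
The minimum achievable maximum is 14.

14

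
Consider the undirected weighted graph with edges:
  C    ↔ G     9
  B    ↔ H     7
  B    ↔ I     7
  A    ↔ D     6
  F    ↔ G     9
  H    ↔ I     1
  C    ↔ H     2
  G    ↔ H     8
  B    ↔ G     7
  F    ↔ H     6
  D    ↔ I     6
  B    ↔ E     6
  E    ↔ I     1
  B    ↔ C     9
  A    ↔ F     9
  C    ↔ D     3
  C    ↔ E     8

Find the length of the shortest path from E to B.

6

Some routes from E to B:
E → I → H → B: 1 + 1 + 7 = 9
E → I → B: 1 + 7 = 8
E → C → H → B: 8 + 2 + 7 = 17
E → I → H → C → B: 1 + 1 + 2 + 9 = 13
E → B: 6
E → C → B: 8 + 9 = 17
The minimum is 6.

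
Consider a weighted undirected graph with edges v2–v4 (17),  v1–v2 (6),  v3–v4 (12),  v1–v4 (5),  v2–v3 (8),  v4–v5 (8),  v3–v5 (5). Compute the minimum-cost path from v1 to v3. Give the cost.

14

Checking several routes:
v1 - v4 - v3: 5 + 12 = 17
v1 - v4 - v5 - v3: 5 + 8 + 5 = 18
v1 - v2 - v3: 6 + 8 = 14
Best route has total 14.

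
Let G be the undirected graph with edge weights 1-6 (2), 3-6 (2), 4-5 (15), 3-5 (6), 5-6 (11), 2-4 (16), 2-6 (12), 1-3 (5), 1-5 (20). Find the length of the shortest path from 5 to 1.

10

Comparing a few candidate routes:
5 -> 6 -> 3 -> 1: 11 + 2 + 5 = 18
5 -> 3 -> 1: 6 + 5 = 11
5 -> 6 -> 1: 11 + 2 = 13
5 -> 3 -> 6 -> 1: 6 + 2 + 2 = 10
The minimum is 10.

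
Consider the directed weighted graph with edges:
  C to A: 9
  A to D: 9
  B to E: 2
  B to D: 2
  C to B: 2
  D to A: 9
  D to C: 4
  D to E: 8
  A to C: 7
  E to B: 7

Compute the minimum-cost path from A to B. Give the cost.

Paths from A to B:
A - C - B: 7 + 2 = 9
A - D - C - B: 9 + 4 + 2 = 15
A - D - E - B: 9 + 8 + 7 = 24
Best route has total 9.

9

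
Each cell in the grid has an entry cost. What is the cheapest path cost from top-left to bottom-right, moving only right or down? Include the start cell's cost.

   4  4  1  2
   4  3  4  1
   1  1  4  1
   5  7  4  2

Cheapest: (0,0) -> (0,1) -> (0,2) -> (0,3) -> (1,3) -> (2,3) -> (3,3)
  4 + 4 + 1 + 2 + 1 + 1 + 2 = 15

15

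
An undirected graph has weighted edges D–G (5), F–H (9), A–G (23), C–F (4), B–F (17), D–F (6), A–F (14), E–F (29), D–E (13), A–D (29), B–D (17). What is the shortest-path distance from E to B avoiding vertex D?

Paths from E to B avoiding D:
E -> F -> B: 29 + 17 = 46
The minimum is 46.

46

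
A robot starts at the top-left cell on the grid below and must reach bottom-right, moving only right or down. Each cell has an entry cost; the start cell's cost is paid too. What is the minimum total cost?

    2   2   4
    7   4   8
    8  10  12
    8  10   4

32

Take (0,0) → (0,1) → (0,2) → (1,2) → (2,2) → (3,2) for a total of 2 + 2 + 4 + 8 + 12 + 4 = 32.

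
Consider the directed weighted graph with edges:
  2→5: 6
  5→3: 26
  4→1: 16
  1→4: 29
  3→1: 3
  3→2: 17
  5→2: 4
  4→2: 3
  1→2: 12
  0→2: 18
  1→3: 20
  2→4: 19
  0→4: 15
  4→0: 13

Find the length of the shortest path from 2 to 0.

Paths from 2 to 0:
2 → 5 → 3 → 1 → 4 → 0: 6 + 26 + 3 + 29 + 13 = 77
2 → 4 → 0: 19 + 13 = 32
Best route has total 32.

32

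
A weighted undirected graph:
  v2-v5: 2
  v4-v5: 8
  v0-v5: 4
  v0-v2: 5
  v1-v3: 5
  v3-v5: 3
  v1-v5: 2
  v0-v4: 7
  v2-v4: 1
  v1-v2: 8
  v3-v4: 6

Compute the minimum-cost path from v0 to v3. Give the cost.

7

Some routes from v0 to v3:
v0 - v4 - v3: 7 + 6 = 13
v0 - v2 - v4 - v3: 5 + 1 + 6 = 12
v0 - v5 - v1 - v3: 4 + 2 + 5 = 11
v0 - v5 - v3: 4 + 3 = 7
v0 - v2 - v5 - v3: 5 + 2 + 3 = 10
v0 - v4 - v2 - v5 - v3: 7 + 1 + 2 + 3 = 13
The minimum is 7.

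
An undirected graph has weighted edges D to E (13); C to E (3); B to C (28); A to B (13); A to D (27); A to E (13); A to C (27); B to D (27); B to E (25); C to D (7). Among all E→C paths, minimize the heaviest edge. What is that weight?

3

Some routes from E to C:
E→D→B→A→C: max(13, 27, 13, 27) = 27
E→D→C: max(13, 7) = 13
E→C: max(3) = 3
Best route has worst link 3.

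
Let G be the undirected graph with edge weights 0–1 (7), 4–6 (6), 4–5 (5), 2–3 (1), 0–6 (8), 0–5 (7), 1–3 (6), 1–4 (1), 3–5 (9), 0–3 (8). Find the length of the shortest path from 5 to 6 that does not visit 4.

Paths from 5 to 6 avoiding 4:
5 -> 3 -> 0 -> 6: 9 + 8 + 8 = 25
5 -> 0 -> 6: 7 + 8 = 15
5 -> 3 -> 1 -> 0 -> 6: 9 + 6 + 7 + 8 = 30
Shortest: 15.

15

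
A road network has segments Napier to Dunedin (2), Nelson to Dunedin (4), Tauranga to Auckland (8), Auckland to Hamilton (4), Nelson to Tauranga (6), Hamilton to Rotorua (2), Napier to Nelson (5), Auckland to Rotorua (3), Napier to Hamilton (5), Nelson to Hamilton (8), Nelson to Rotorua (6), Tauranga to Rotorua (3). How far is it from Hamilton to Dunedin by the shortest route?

Some routes from Hamilton to Dunedin:
Hamilton - Napier - Nelson - Dunedin: 5 + 5 + 4 = 14
Hamilton - Rotorua - Nelson - Dunedin: 2 + 6 + 4 = 12
Hamilton - Nelson - Dunedin: 8 + 4 = 12
Hamilton - Nelson - Napier - Dunedin: 8 + 5 + 2 = 15
Hamilton - Napier - Dunedin: 5 + 2 = 7
Best route has total 7 mi.

7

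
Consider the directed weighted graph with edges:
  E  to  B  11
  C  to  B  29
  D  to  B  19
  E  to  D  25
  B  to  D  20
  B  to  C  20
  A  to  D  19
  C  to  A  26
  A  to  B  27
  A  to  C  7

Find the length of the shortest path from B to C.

Routes from B to C:
B-C: 20
Shortest: 20.

20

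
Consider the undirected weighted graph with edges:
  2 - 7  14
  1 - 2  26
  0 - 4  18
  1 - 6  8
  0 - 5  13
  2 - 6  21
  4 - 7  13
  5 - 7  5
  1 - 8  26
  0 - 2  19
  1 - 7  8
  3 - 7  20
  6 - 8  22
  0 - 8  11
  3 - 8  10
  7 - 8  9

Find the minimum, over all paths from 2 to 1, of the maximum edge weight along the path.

14

Some routes from 2 to 1:
2 - 0 - 8 - 3 - 7 - 1: max(19, 11, 10, 20, 8) = 20
2 - 0 - 4 - 7 - 1: max(19, 18, 13, 8) = 19
2 - 7 - 1: max(14, 8) = 14
2 - 0 - 8 - 7 - 1: max(19, 11, 9, 8) = 19
2 - 0 - 5 - 7 - 1: max(19, 13, 5, 8) = 19
2 - 6 - 1: max(21, 8) = 21
Smallest bottleneck: 14.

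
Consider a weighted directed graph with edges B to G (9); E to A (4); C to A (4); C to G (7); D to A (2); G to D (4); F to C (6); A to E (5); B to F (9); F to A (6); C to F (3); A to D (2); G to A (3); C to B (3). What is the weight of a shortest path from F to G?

Routes from F to G:
F - C - B - G: 6 + 3 + 9 = 18
F - C - G: 6 + 7 = 13
Shortest: 13.

13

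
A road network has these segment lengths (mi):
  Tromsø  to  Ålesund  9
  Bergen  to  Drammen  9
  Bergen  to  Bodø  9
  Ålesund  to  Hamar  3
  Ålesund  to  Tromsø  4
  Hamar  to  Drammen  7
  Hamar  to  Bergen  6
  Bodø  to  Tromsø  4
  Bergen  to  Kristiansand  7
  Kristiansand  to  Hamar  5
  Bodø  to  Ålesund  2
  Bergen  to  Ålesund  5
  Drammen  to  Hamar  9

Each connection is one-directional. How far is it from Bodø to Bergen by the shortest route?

Candidate routes:
Bodø-Ålesund-Hamar-Bergen: 2 + 3 + 6 = 11
Bodø-Tromsø-Ålesund-Hamar-Bergen: 4 + 9 + 3 + 6 = 22
Best route has total 11 mi.

11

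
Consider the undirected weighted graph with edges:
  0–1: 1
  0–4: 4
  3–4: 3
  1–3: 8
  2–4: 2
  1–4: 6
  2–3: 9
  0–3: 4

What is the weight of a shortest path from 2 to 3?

5

Candidate routes:
2 - 3: 9
2 - 4 - 0 - 3: 2 + 4 + 4 = 10
2 - 4 - 0 - 1 - 3: 2 + 4 + 1 + 8 = 15
2 - 4 - 1 - 3: 2 + 6 + 8 = 16
2 - 4 - 3: 2 + 3 = 5
2 - 4 - 1 - 0 - 3: 2 + 6 + 1 + 4 = 13
Shortest: 5.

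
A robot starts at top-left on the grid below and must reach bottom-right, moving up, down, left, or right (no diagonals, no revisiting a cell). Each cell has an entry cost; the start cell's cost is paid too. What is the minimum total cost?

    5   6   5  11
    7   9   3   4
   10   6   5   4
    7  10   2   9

Best path: (0,0) -> (0,1) -> (0,2) -> (1,2) -> (2,2) -> (3,2) -> (3,3)
Cost: 5 + 6 + 5 + 3 + 5 + 2 + 9 = 35

35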